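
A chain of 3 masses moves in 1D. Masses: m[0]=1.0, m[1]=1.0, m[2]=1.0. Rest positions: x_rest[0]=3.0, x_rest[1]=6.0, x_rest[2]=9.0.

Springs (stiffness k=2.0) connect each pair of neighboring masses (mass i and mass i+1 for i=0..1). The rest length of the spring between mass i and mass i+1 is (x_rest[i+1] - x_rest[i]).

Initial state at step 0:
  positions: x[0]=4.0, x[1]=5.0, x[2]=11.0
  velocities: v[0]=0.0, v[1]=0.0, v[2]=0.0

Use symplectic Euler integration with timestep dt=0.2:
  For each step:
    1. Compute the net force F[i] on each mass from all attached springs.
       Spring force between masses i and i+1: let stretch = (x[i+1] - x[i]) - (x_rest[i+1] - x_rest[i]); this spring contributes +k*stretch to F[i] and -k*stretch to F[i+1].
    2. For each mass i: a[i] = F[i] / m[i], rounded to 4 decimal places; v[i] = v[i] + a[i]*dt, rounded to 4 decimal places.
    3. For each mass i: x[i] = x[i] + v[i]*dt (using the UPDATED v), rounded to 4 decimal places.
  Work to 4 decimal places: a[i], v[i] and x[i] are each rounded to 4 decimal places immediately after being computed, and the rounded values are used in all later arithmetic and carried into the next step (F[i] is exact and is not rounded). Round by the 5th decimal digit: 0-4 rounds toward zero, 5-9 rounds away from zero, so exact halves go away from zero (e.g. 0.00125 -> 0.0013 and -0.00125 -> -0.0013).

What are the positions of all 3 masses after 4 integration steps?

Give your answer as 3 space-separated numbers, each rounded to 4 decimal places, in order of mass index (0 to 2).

Answer: 2.9959 7.7157 9.2883

Derivation:
Step 0: x=[4.0000 5.0000 11.0000] v=[0.0000 0.0000 0.0000]
Step 1: x=[3.8400 5.4000 10.7600] v=[-0.8000 2.0000 -1.2000]
Step 2: x=[3.5648 6.1040 10.3312] v=[-1.3760 3.5200 -2.1440]
Step 3: x=[3.2527 6.9430 9.8042] v=[-1.5603 4.1952 -2.6349]
Step 4: x=[2.9959 7.7157 9.2883] v=[-1.2842 3.8636 -2.5794]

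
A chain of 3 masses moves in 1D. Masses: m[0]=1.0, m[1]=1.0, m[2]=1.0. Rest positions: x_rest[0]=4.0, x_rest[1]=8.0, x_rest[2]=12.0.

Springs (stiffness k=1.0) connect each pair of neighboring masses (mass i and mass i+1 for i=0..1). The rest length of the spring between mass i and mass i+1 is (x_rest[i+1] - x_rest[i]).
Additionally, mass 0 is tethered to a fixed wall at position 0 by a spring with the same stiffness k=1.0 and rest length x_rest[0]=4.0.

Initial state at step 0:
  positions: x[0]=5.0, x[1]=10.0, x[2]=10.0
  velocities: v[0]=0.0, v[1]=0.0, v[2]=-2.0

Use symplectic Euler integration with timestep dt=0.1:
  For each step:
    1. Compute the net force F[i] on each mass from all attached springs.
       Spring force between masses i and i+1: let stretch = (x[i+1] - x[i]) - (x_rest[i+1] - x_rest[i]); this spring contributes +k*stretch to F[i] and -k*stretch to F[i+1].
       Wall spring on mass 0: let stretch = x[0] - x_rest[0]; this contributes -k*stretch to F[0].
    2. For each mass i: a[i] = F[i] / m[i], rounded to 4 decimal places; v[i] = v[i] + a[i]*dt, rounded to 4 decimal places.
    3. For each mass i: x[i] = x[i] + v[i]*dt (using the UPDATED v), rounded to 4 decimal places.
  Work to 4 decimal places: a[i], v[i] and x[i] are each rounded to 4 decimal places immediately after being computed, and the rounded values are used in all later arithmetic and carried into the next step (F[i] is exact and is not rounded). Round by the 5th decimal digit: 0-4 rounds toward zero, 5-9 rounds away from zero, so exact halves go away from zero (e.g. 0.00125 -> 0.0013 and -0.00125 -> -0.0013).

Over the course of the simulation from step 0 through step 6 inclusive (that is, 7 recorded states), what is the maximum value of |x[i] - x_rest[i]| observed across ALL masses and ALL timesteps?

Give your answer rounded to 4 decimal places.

Answer: 2.3936

Derivation:
Step 0: x=[5.0000 10.0000 10.0000] v=[0.0000 0.0000 -2.0000]
Step 1: x=[5.0000 9.9500 9.8400] v=[0.0000 -0.5000 -1.6000]
Step 2: x=[4.9995 9.8494 9.7211] v=[-0.0050 -1.0060 -1.1890]
Step 3: x=[4.9975 9.6990 9.6435] v=[-0.0200 -1.5038 -0.7762]
Step 4: x=[4.9925 9.5011 9.6064] v=[-0.0496 -1.9795 -0.3707]
Step 5: x=[4.9827 9.2591 9.6083] v=[-0.0980 -2.4198 0.0188]
Step 6: x=[4.9658 8.9779 9.6467] v=[-0.1686 -2.8125 0.3839]
Max displacement = 2.3936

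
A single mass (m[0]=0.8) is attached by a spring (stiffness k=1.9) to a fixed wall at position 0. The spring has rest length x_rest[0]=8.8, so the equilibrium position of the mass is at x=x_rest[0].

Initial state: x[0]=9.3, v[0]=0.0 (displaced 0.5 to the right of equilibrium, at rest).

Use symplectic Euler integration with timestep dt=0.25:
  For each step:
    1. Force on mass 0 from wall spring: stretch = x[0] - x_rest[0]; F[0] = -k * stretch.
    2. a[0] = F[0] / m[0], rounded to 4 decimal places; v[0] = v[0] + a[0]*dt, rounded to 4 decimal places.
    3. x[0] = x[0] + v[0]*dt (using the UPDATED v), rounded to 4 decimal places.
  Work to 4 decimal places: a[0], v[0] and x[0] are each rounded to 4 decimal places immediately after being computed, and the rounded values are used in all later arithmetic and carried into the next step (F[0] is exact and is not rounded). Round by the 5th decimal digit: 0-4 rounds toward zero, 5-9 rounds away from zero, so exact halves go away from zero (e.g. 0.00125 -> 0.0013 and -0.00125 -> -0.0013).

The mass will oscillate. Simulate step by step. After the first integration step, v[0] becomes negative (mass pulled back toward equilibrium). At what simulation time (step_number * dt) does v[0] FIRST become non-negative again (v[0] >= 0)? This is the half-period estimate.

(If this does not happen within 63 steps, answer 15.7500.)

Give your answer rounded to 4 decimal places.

Step 0: x=[9.3000] v=[0.0000]
Step 1: x=[9.2258] v=[-0.2969]
Step 2: x=[9.0884] v=[-0.5497]
Step 3: x=[8.9082] v=[-0.7210]
Step 4: x=[8.7119] v=[-0.7853]
Step 5: x=[8.5287] v=[-0.7330]
Step 6: x=[8.3857] v=[-0.5719]
Step 7: x=[8.3042] v=[-0.3259]
Step 8: x=[8.2963] v=[-0.0315]
Step 9: x=[8.3632] v=[0.2676]
First v>=0 after going negative at step 9, time=2.2500

Answer: 2.2500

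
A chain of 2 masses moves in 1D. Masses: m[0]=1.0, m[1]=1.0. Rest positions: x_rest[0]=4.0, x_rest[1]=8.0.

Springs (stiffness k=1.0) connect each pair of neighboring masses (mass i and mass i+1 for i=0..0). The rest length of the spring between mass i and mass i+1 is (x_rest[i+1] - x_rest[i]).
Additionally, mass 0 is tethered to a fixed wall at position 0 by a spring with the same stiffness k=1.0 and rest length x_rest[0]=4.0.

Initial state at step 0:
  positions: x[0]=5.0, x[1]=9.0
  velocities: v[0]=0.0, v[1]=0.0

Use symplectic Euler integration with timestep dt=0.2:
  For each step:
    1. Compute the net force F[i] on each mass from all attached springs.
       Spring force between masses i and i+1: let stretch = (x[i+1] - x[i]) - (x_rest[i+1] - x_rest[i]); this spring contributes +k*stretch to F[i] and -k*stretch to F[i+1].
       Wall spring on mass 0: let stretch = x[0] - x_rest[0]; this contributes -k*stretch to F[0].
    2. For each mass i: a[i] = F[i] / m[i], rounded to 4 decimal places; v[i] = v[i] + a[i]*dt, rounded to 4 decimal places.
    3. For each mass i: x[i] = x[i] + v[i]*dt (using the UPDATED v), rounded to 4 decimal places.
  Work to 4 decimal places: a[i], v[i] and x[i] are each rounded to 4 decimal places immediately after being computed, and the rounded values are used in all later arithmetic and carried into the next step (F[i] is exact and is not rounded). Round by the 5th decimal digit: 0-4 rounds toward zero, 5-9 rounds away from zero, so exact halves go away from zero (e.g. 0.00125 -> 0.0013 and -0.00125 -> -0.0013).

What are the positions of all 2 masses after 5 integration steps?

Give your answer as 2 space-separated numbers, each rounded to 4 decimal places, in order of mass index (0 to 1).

Answer: 4.5033 8.9492

Derivation:
Step 0: x=[5.0000 9.0000] v=[0.0000 0.0000]
Step 1: x=[4.9600 9.0000] v=[-0.2000 0.0000]
Step 2: x=[4.8832 8.9984] v=[-0.3840 -0.0080]
Step 3: x=[4.7757 8.9922] v=[-0.5376 -0.0310]
Step 4: x=[4.6458 8.9773] v=[-0.6494 -0.0743]
Step 5: x=[4.5033 8.9492] v=[-0.7123 -0.1406]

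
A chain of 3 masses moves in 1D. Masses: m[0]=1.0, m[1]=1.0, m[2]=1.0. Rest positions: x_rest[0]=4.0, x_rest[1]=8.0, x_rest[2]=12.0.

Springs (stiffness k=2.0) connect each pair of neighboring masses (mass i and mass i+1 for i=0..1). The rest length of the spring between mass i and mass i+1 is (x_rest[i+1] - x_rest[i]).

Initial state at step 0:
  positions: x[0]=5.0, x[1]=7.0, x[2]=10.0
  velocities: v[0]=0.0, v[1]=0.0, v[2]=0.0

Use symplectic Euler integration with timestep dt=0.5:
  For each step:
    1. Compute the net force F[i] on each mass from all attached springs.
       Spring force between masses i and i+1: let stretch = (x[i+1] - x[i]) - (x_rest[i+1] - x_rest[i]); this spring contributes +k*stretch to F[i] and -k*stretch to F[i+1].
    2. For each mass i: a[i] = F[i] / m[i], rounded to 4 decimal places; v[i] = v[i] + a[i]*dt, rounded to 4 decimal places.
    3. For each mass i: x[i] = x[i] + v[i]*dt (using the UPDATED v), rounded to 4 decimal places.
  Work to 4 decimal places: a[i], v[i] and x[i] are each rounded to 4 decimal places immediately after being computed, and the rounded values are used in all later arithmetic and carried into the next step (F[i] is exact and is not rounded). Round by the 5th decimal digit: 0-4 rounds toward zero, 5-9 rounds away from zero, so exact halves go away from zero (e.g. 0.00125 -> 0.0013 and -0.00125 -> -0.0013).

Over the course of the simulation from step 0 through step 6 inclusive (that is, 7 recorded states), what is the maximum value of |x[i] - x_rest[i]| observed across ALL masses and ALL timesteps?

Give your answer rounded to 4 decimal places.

Answer: 2.0625

Derivation:
Step 0: x=[5.0000 7.0000 10.0000] v=[0.0000 0.0000 0.0000]
Step 1: x=[4.0000 7.5000 10.5000] v=[-2.0000 1.0000 1.0000]
Step 2: x=[2.7500 7.7500 11.5000] v=[-2.5000 0.5000 2.0000]
Step 3: x=[2.0000 7.3750 12.6250] v=[-1.5000 -0.7500 2.2500]
Step 4: x=[1.9375 6.9375 13.1250] v=[-0.1250 -0.8750 1.0000]
Step 5: x=[2.3750 7.0938 12.5313] v=[0.8750 0.3125 -1.1875]
Step 6: x=[3.1719 7.6094 11.2188] v=[1.5938 1.0312 -2.6250]
Max displacement = 2.0625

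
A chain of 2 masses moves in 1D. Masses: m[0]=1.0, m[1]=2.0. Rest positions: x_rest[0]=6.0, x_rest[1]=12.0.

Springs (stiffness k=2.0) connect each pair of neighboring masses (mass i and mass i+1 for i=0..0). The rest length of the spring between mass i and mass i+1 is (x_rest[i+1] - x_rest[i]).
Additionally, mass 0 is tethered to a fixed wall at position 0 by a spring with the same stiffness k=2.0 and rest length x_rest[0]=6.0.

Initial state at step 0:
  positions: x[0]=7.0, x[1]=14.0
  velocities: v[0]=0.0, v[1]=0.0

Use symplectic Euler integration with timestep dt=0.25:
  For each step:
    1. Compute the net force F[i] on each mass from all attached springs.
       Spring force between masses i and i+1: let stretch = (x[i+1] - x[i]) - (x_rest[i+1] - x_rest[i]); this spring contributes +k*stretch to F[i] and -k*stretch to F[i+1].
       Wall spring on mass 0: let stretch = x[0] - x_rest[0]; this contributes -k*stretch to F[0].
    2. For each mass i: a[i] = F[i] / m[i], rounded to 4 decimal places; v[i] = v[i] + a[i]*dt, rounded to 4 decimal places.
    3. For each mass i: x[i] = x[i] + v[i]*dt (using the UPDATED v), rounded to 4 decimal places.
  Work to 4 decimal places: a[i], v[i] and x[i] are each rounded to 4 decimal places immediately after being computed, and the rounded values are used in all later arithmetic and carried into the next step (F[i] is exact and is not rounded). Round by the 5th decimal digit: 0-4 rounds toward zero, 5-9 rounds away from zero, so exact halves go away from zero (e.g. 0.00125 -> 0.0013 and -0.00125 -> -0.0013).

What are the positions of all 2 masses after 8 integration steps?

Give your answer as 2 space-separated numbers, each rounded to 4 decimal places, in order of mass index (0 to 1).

Answer: 6.1921 12.3154

Derivation:
Step 0: x=[7.0000 14.0000] v=[0.0000 0.0000]
Step 1: x=[7.0000 13.9375] v=[0.0000 -0.2500]
Step 2: x=[6.9922 13.8164] v=[-0.0313 -0.4844]
Step 3: x=[6.9634 13.6438] v=[-0.1153 -0.6905]
Step 4: x=[6.8992 13.4287] v=[-0.2568 -0.8606]
Step 5: x=[6.7888 13.1805] v=[-0.4417 -0.9930]
Step 6: x=[6.6287 12.9078] v=[-0.6403 -1.0909]
Step 7: x=[6.4249 12.6176] v=[-0.8151 -1.1607]
Step 8: x=[6.1921 12.3154] v=[-0.9312 -1.2089]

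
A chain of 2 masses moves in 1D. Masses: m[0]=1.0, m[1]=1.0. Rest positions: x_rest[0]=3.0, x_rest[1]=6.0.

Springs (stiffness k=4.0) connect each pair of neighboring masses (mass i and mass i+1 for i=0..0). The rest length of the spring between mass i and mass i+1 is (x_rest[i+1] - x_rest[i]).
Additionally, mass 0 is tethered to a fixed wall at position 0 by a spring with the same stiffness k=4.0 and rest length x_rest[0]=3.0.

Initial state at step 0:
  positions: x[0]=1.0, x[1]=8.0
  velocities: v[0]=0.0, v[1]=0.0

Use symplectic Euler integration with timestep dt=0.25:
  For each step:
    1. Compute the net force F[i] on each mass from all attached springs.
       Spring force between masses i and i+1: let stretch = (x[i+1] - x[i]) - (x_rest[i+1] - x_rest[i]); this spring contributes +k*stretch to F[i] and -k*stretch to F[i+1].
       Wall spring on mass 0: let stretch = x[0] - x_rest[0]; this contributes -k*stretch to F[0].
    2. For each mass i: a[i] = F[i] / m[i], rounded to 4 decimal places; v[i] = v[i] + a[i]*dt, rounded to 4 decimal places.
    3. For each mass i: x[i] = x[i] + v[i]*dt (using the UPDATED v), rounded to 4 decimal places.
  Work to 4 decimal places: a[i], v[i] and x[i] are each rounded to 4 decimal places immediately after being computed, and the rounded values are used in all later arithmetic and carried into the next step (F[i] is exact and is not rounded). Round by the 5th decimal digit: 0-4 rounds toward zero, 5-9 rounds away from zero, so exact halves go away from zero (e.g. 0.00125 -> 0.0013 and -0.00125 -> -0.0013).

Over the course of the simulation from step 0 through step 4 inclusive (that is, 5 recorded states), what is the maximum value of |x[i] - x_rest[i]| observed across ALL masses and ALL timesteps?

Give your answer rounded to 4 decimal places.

Answer: 2.6563

Derivation:
Step 0: x=[1.0000 8.0000] v=[0.0000 0.0000]
Step 1: x=[2.5000 7.0000] v=[6.0000 -4.0000]
Step 2: x=[4.5000 5.6250] v=[8.0000 -5.5000]
Step 3: x=[5.6563 4.7188] v=[4.6250 -3.6250]
Step 4: x=[5.1641 4.7969] v=[-1.9688 0.3125]
Max displacement = 2.6563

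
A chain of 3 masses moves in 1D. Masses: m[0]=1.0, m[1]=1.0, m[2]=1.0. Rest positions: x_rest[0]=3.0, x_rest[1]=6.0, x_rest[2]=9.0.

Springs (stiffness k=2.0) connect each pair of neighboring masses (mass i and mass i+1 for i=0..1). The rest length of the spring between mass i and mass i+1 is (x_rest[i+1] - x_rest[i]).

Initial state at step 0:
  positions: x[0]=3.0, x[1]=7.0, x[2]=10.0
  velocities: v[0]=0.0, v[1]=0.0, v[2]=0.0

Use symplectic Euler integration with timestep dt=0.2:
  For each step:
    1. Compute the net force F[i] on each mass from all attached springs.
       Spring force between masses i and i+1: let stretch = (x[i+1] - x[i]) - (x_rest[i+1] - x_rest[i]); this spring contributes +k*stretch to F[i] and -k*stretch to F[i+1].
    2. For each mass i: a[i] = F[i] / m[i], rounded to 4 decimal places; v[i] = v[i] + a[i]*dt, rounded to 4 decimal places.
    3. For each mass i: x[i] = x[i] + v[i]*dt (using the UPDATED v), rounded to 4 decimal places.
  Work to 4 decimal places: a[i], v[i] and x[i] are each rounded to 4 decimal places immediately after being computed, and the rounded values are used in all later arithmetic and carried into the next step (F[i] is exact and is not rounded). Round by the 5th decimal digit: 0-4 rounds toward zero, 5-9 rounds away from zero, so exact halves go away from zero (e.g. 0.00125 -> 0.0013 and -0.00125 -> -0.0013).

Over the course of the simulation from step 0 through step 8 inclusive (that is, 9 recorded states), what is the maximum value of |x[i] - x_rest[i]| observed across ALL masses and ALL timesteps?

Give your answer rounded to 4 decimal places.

Answer: 1.1266

Derivation:
Step 0: x=[3.0000 7.0000 10.0000] v=[0.0000 0.0000 0.0000]
Step 1: x=[3.0800 6.9200 10.0000] v=[0.4000 -0.4000 0.0000]
Step 2: x=[3.2272 6.7792 9.9936] v=[0.7360 -0.7040 -0.0320]
Step 3: x=[3.4186 6.6114 9.9700] v=[0.9568 -0.8390 -0.1178]
Step 4: x=[3.6254 6.4569 9.9178] v=[1.0339 -0.7727 -0.2612]
Step 5: x=[3.8187 6.3527 9.8287] v=[0.9665 -0.5209 -0.4456]
Step 6: x=[3.9747 6.3239 9.7015] v=[0.7801 -0.1441 -0.6360]
Step 7: x=[4.0787 6.3774 9.5441] v=[0.5198 0.2673 -0.7870]
Step 8: x=[4.1266 6.5003 9.3734] v=[0.2393 0.6145 -0.8537]
Max displacement = 1.1266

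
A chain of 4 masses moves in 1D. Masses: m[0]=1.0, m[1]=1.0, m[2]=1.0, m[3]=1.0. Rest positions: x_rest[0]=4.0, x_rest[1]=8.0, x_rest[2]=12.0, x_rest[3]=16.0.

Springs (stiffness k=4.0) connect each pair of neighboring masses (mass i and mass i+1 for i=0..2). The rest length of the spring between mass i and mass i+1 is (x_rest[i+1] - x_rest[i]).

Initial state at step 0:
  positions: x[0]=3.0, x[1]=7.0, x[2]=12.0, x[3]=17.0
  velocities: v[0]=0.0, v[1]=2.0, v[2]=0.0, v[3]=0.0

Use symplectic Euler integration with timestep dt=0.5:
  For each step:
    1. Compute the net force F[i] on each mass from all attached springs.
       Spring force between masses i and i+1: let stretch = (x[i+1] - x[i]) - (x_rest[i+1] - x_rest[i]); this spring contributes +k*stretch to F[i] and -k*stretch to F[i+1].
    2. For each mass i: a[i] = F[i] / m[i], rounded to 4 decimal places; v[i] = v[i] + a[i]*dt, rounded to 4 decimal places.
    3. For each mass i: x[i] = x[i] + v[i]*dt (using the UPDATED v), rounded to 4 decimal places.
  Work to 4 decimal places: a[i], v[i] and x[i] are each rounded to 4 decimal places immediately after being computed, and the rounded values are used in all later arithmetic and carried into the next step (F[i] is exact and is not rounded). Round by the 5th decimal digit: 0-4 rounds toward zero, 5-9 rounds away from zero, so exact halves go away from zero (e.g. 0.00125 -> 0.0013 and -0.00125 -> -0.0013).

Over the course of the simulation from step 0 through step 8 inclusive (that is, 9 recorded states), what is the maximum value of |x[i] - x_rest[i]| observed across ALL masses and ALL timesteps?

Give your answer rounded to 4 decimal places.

Answer: 3.0000

Derivation:
Step 0: x=[3.0000 7.0000 12.0000 17.0000] v=[0.0000 2.0000 0.0000 0.0000]
Step 1: x=[3.0000 9.0000 12.0000 16.0000] v=[0.0000 4.0000 0.0000 -2.0000]
Step 2: x=[5.0000 8.0000 13.0000 15.0000] v=[4.0000 -2.0000 2.0000 -2.0000]
Step 3: x=[6.0000 9.0000 11.0000 16.0000] v=[2.0000 2.0000 -4.0000 2.0000]
Step 4: x=[6.0000 9.0000 12.0000 16.0000] v=[0.0000 0.0000 2.0000 0.0000]
Step 5: x=[5.0000 9.0000 14.0000 16.0000] v=[-2.0000 0.0000 4.0000 0.0000]
Step 6: x=[4.0000 10.0000 13.0000 18.0000] v=[-2.0000 2.0000 -2.0000 4.0000]
Step 7: x=[5.0000 8.0000 14.0000 19.0000] v=[2.0000 -4.0000 2.0000 2.0000]
Step 8: x=[5.0000 9.0000 14.0000 19.0000] v=[0.0000 2.0000 0.0000 0.0000]
Max displacement = 3.0000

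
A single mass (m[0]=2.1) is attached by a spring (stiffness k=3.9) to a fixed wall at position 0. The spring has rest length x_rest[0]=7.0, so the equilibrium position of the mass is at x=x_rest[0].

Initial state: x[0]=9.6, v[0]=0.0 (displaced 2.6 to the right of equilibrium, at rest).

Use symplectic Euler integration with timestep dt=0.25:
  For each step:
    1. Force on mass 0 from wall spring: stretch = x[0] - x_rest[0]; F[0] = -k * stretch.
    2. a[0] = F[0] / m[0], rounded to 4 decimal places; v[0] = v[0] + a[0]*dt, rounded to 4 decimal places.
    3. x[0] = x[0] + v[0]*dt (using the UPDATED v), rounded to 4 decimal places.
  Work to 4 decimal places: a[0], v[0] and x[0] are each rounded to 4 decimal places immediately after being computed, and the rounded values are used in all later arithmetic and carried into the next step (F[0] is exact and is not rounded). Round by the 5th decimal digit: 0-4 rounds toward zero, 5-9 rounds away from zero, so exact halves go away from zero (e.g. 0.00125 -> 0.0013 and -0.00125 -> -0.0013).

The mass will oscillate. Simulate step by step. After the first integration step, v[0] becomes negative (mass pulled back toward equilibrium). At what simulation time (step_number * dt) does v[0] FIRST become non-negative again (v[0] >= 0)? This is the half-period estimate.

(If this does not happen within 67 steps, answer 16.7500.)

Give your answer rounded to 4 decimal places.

Step 0: x=[9.6000] v=[0.0000]
Step 1: x=[9.2982] v=[-1.2072]
Step 2: x=[8.7297] v=[-2.2742]
Step 3: x=[7.9604] v=[-3.0773]
Step 4: x=[7.0796] v=[-3.5232]
Step 5: x=[6.1896] v=[-3.5602]
Step 6: x=[5.3936] v=[-3.1840]
Step 7: x=[4.7841] v=[-2.4382]
Step 8: x=[4.4318] v=[-1.4094]
Step 9: x=[4.3776] v=[-0.2170]
Step 10: x=[4.6278] v=[1.0006]
First v>=0 after going negative at step 10, time=2.5000

Answer: 2.5000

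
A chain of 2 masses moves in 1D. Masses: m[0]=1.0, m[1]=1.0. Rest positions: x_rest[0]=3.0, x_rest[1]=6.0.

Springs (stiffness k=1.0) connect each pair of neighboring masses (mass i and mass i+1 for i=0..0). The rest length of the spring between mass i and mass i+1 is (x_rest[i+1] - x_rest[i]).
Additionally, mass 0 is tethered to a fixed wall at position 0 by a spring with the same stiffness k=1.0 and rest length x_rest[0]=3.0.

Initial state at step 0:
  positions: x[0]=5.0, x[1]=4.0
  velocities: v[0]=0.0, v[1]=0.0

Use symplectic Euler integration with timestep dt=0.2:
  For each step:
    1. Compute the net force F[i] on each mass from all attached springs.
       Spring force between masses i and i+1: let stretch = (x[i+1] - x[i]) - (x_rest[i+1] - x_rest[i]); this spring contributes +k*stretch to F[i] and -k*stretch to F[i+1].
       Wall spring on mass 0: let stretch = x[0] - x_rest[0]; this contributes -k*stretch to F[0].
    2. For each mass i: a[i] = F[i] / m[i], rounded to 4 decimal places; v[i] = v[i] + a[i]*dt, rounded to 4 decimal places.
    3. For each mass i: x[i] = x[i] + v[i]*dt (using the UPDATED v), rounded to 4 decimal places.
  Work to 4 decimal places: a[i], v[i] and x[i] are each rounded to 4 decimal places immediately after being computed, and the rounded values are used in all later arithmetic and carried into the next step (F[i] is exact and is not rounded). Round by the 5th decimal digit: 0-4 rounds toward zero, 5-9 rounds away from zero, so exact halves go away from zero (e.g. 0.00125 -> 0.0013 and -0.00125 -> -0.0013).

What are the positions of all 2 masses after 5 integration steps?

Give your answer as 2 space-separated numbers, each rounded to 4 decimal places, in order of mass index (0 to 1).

Step 0: x=[5.0000 4.0000] v=[0.0000 0.0000]
Step 1: x=[4.7600 4.1600] v=[-1.2000 0.8000]
Step 2: x=[4.3056 4.4640] v=[-2.2720 1.5200]
Step 3: x=[3.6853 4.8817] v=[-3.1014 2.0883]
Step 4: x=[2.9655 5.3715] v=[-3.5992 2.4490]
Step 5: x=[2.2233 5.8851] v=[-3.7111 2.5678]

Answer: 2.2233 5.8851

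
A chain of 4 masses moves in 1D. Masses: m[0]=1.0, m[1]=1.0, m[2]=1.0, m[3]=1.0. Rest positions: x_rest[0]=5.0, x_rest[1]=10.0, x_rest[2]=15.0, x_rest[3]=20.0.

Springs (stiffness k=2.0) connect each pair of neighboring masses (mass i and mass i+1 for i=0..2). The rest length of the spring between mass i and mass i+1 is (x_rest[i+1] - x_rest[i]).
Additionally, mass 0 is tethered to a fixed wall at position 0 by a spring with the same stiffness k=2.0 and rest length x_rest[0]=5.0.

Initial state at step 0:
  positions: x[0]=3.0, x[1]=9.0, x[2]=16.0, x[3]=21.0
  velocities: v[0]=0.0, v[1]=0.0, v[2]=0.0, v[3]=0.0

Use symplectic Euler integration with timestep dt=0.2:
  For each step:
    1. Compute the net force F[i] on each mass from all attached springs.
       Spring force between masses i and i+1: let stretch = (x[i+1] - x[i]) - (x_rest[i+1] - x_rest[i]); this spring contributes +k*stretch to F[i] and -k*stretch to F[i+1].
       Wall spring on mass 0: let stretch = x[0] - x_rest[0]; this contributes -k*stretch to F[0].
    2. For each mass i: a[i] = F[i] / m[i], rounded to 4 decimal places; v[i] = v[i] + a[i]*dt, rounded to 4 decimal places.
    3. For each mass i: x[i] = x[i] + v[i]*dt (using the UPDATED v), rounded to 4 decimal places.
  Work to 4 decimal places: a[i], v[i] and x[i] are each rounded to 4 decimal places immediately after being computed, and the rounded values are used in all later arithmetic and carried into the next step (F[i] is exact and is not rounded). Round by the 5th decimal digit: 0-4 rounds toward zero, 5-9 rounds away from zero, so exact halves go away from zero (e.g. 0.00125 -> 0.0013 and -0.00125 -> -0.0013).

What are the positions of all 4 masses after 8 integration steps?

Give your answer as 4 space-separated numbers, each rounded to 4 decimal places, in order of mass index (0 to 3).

Step 0: x=[3.0000 9.0000 16.0000 21.0000] v=[0.0000 0.0000 0.0000 0.0000]
Step 1: x=[3.2400 9.0800 15.8400 21.0000] v=[1.2000 0.4000 -0.8000 0.0000]
Step 2: x=[3.6880 9.2336 15.5520 20.9872] v=[2.2400 0.7680 -1.4400 -0.0640]
Step 3: x=[4.2846 9.4490 15.1933 20.9396] v=[2.9830 1.0771 -1.7933 -0.2381]
Step 4: x=[4.9516 9.7108 14.8348 20.8323] v=[3.3349 1.3091 -1.7925 -0.5366]
Step 5: x=[5.6032 10.0018 14.5462 20.6452] v=[3.2579 1.4550 -1.4431 -0.9356]
Step 6: x=[6.1584 10.3045 14.3819 20.3702] v=[2.7761 1.5133 -0.8213 -1.3752]
Step 7: x=[6.5526 10.6017 14.3705 20.0161] v=[1.9712 1.4858 -0.0569 -1.7705]
Step 8: x=[6.7466 10.8764 14.5093 19.6104] v=[0.9698 1.3737 0.6938 -2.0287]

Answer: 6.7466 10.8764 14.5093 19.6104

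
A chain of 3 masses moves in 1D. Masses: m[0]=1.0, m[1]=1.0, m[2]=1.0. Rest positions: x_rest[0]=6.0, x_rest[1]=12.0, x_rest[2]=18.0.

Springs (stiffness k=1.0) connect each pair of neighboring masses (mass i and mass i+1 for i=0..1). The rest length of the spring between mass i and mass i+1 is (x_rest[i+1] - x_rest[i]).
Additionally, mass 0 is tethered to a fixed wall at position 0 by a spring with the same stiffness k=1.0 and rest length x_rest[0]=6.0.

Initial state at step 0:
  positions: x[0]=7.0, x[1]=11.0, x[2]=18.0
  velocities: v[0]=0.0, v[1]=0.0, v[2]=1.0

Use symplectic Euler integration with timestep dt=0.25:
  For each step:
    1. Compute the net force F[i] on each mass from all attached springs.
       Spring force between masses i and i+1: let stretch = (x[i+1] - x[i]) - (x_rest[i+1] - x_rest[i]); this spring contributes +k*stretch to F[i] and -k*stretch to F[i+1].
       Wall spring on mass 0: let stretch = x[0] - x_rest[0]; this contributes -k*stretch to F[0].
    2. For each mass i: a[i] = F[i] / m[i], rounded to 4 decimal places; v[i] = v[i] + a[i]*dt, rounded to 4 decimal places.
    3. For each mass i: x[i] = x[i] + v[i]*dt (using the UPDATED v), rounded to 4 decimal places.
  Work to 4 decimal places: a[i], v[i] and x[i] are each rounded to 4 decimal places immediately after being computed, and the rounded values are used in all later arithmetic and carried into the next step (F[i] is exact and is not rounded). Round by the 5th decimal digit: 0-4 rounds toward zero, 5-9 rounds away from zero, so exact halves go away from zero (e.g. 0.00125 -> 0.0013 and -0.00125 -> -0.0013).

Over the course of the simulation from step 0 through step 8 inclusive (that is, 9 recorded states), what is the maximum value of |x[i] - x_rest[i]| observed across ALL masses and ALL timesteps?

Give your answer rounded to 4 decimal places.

Answer: 1.3358

Derivation:
Step 0: x=[7.0000 11.0000 18.0000] v=[0.0000 0.0000 1.0000]
Step 1: x=[6.8125 11.1875 18.1875] v=[-0.7500 0.7500 0.7500]
Step 2: x=[6.4727 11.5391 18.3125] v=[-1.3594 1.4063 0.5000]
Step 3: x=[6.0450 11.9974 18.3892] v=[-1.7110 1.8331 0.3067]
Step 4: x=[5.6115 12.4832 18.4414] v=[-1.7342 1.9430 0.2088]
Step 5: x=[5.2567 12.9119 18.4962] v=[-1.4192 1.7146 0.2193]
Step 6: x=[5.0518 13.2111 18.5770] v=[-0.8196 1.1969 0.3232]
Step 7: x=[5.0411 13.3358 18.6974] v=[-0.0427 0.4986 0.4817]
Step 8: x=[5.2338 13.2771 18.8577] v=[0.7707 -0.2347 0.6413]
Max displacement = 1.3358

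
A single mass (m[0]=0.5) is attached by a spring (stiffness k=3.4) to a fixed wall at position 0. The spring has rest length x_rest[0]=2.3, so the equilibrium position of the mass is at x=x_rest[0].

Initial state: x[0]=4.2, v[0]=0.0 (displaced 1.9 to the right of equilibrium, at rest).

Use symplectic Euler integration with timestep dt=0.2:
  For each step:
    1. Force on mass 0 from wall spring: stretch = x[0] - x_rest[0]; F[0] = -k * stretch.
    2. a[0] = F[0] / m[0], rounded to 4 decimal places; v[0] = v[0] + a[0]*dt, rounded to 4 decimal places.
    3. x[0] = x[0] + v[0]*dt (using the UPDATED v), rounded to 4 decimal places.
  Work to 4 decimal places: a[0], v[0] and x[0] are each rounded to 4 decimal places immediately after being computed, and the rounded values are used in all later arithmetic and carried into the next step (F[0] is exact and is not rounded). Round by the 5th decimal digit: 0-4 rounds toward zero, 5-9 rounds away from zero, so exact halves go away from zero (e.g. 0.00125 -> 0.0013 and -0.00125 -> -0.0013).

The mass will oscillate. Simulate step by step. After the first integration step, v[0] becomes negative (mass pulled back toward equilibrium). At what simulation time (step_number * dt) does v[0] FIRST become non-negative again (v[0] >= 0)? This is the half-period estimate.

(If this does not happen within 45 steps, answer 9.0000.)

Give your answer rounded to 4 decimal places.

Step 0: x=[4.2000] v=[0.0000]
Step 1: x=[3.6832] v=[-2.5840]
Step 2: x=[2.7902] v=[-4.4652]
Step 3: x=[1.7638] v=[-5.1319]
Step 4: x=[0.8833] v=[-4.4027]
Step 5: x=[0.3881] v=[-2.4760]
Step 6: x=[0.4129] v=[0.1242]
First v>=0 after going negative at step 6, time=1.2000

Answer: 1.2000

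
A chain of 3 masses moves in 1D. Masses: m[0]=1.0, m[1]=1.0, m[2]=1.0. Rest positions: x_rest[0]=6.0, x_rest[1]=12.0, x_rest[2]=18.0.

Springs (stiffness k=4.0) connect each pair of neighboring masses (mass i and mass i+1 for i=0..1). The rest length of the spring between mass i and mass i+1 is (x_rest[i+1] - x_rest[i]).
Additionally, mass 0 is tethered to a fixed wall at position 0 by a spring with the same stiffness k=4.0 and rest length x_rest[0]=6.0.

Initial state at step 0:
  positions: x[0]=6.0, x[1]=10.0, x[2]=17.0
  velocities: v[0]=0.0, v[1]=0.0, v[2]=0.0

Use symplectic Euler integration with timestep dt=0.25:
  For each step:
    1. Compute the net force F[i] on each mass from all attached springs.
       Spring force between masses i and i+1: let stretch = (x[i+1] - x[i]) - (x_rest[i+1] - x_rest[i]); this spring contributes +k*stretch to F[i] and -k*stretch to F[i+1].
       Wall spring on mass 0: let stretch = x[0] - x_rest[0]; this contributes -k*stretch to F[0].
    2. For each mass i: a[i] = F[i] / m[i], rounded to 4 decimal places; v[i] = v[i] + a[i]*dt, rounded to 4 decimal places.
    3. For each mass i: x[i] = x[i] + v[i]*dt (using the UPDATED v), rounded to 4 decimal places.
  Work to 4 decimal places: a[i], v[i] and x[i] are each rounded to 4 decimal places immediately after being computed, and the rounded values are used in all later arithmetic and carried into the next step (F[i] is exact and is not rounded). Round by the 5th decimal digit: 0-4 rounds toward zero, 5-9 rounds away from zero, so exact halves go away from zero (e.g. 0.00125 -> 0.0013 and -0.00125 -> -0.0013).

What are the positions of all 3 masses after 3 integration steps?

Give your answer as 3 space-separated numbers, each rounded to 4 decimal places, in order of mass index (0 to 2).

Answer: 4.8281 12.1406 16.5469

Derivation:
Step 0: x=[6.0000 10.0000 17.0000] v=[0.0000 0.0000 0.0000]
Step 1: x=[5.5000 10.7500 16.7500] v=[-2.0000 3.0000 -1.0000]
Step 2: x=[4.9375 11.6875 16.5000] v=[-2.2500 3.7500 -1.0000]
Step 3: x=[4.8281 12.1406 16.5469] v=[-0.4375 1.8125 0.1875]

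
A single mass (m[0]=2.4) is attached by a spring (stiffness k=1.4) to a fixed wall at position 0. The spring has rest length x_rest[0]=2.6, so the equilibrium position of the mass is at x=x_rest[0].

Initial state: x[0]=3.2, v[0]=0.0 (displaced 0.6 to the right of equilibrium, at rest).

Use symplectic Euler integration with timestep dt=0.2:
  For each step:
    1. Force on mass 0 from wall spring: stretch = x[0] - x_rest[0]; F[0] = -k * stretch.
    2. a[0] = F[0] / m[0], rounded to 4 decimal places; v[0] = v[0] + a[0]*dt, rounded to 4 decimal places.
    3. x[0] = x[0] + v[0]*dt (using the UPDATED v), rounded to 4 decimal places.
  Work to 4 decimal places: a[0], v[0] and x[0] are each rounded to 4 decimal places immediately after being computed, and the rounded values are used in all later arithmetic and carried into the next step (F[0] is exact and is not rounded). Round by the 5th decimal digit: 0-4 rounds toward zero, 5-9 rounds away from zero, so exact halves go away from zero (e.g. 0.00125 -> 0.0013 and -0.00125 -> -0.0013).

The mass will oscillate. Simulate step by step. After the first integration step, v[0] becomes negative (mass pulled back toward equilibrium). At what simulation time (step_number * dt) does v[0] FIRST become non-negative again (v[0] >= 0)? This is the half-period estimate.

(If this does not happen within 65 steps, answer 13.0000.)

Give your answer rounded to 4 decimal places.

Answer: 4.2000

Derivation:
Step 0: x=[3.2000] v=[0.0000]
Step 1: x=[3.1860] v=[-0.0700]
Step 2: x=[3.1583] v=[-0.1384]
Step 3: x=[3.1176] v=[-0.2035]
Step 4: x=[3.0648] v=[-0.2639]
Step 5: x=[3.0012] v=[-0.3181]
Step 6: x=[2.9282] v=[-0.3649]
Step 7: x=[2.8476] v=[-0.4032]
Step 8: x=[2.7612] v=[-0.4321]
Step 9: x=[2.6710] v=[-0.4509]
Step 10: x=[2.5792] v=[-0.4592]
Step 11: x=[2.4878] v=[-0.4568]
Step 12: x=[2.3991] v=[-0.4437]
Step 13: x=[2.3150] v=[-0.4203]
Step 14: x=[2.2376] v=[-0.3870]
Step 15: x=[2.1687] v=[-0.3447]
Step 16: x=[2.1098] v=[-0.2944]
Step 17: x=[2.0624] v=[-0.2372]
Step 18: x=[2.0275] v=[-0.1745]
Step 19: x=[2.0060] v=[-0.1077]
Step 20: x=[1.9983] v=[-0.0384]
Step 21: x=[2.0047] v=[0.0318]
First v>=0 after going negative at step 21, time=4.2000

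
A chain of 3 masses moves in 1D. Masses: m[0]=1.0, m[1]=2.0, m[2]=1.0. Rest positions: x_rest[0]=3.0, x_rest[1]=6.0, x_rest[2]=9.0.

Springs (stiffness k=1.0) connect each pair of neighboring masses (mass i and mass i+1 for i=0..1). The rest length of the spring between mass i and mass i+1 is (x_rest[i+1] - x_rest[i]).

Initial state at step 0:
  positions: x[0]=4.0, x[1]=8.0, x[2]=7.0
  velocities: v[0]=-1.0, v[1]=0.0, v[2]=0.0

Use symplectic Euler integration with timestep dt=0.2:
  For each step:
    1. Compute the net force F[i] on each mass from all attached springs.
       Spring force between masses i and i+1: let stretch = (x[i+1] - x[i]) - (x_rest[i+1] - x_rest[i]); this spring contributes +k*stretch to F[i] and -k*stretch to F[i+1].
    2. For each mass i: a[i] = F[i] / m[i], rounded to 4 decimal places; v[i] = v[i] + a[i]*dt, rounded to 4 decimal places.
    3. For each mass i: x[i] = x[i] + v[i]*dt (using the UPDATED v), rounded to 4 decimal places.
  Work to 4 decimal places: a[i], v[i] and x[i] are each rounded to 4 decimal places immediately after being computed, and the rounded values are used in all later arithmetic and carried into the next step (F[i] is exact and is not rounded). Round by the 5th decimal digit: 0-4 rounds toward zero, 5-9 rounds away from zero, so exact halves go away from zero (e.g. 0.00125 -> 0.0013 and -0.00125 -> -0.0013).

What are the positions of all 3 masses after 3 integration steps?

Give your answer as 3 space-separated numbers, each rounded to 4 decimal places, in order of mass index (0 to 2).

Step 0: x=[4.0000 8.0000 7.0000] v=[-1.0000 0.0000 0.0000]
Step 1: x=[3.8400 7.9000 7.1600] v=[-0.8000 -0.5000 0.8000]
Step 2: x=[3.7224 7.7040 7.4696] v=[-0.5880 -0.9800 1.5480]
Step 3: x=[3.6441 7.4237 7.9086] v=[-0.3917 -1.4016 2.1949]

Answer: 3.6441 7.4237 7.9086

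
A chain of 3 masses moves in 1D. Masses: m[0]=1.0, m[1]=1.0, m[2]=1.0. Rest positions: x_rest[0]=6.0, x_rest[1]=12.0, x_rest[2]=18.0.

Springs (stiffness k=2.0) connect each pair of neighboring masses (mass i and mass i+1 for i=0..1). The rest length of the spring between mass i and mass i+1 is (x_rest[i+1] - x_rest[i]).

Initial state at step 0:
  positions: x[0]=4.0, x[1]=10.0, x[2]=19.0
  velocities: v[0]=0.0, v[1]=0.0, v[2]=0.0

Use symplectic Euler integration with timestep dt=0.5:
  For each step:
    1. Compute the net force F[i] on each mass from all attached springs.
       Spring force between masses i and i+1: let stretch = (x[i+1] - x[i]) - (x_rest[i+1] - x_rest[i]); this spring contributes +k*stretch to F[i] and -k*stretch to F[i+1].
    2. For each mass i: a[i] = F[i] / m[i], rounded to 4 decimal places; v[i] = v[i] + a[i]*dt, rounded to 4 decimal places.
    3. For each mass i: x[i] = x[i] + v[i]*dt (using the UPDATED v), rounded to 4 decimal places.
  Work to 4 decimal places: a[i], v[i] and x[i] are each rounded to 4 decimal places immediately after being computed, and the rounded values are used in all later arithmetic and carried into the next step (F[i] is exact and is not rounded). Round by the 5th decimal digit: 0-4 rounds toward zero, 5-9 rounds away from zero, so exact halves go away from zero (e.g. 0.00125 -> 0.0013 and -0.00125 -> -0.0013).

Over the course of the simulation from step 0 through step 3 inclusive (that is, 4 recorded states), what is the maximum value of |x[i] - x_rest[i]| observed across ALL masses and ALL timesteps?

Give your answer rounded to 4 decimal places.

Step 0: x=[4.0000 10.0000 19.0000] v=[0.0000 0.0000 0.0000]
Step 1: x=[4.0000 11.5000 17.5000] v=[0.0000 3.0000 -3.0000]
Step 2: x=[4.7500 12.2500 16.0000] v=[1.5000 1.5000 -3.0000]
Step 3: x=[6.2500 11.1250 15.6250] v=[3.0000 -2.2500 -0.7500]
Max displacement = 2.3750

Answer: 2.3750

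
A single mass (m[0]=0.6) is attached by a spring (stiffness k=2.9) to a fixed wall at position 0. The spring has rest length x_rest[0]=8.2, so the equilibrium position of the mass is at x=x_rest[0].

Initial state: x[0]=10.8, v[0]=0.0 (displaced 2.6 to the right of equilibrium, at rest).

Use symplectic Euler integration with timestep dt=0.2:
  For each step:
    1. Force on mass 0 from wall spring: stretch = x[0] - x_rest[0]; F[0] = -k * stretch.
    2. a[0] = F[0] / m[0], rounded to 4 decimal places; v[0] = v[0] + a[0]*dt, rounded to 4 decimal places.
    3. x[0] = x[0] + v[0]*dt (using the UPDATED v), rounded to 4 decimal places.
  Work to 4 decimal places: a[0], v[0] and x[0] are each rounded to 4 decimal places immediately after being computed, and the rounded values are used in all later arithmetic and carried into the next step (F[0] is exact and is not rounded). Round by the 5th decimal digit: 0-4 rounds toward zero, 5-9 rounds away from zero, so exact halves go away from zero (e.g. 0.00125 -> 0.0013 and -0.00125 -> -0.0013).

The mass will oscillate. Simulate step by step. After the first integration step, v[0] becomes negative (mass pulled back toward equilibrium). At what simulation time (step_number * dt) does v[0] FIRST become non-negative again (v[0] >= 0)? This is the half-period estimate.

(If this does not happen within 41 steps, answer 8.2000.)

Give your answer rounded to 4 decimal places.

Step 0: x=[10.8000] v=[0.0000]
Step 1: x=[10.2973] v=[-2.5133]
Step 2: x=[9.3892] v=[-4.5407]
Step 3: x=[8.2511] v=[-5.6903]
Step 4: x=[7.1032] v=[-5.7397]
Step 5: x=[6.1673] v=[-4.6795]
Step 6: x=[5.6244] v=[-2.7146]
Step 7: x=[5.5794] v=[-0.2249]
Step 8: x=[6.0411] v=[2.3083]
First v>=0 after going negative at step 8, time=1.6000

Answer: 1.6000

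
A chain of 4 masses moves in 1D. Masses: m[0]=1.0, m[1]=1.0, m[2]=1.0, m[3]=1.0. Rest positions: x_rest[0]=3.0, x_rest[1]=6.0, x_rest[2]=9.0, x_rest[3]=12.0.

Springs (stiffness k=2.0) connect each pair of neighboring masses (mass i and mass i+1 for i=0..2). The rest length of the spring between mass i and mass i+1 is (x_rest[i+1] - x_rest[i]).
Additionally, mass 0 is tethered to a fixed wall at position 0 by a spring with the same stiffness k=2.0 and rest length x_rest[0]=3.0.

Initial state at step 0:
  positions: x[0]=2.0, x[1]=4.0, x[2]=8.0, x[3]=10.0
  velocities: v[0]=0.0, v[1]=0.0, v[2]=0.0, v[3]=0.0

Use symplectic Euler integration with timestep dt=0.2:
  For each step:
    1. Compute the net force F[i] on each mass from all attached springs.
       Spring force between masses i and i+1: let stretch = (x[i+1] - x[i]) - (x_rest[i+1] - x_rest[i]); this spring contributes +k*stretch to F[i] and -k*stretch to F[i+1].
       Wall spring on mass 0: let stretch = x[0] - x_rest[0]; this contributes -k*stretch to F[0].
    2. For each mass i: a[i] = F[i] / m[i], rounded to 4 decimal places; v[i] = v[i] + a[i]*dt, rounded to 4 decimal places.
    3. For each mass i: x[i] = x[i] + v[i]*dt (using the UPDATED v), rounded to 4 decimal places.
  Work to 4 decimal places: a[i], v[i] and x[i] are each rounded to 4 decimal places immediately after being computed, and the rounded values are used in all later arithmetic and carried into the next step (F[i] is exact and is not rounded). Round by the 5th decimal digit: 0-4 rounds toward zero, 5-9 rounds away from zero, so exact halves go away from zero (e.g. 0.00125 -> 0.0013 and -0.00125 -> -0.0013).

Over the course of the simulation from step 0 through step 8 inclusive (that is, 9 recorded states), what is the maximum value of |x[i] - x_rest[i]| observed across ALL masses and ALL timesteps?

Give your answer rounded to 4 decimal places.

Step 0: x=[2.0000 4.0000 8.0000 10.0000] v=[0.0000 0.0000 0.0000 0.0000]
Step 1: x=[2.0000 4.1600 7.8400 10.0800] v=[0.0000 0.8000 -0.8000 0.4000]
Step 2: x=[2.0128 4.4416 7.5648 10.2208] v=[0.0640 1.4080 -1.3760 0.7040]
Step 3: x=[2.0589 4.7788 7.2522 10.3891] v=[0.2304 1.6858 -1.5629 0.8416]
Step 4: x=[2.1579 5.0962 6.9927 10.5465] v=[0.4948 1.5872 -1.2975 0.7868]
Step 5: x=[2.3193 5.3303 6.8658 10.6596] v=[0.8070 1.1705 -0.6346 0.5653]
Step 6: x=[2.5360 5.4464 6.9195 10.7092] v=[1.0837 0.5803 0.2687 0.2478]
Step 7: x=[2.7827 5.4475 7.1586 10.6956] v=[1.2335 0.0054 1.1953 -0.0681]
Step 8: x=[3.0200 5.3723 7.5437 10.6390] v=[1.1863 -0.3761 1.9257 -0.2829]
Max displacement = 2.1342

Answer: 2.1342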